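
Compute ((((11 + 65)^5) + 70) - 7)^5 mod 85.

11 + 65 = 76
(76)^5 ≡ 26 (mod 85)
26 + 70 = 96 ≡ 11 (mod 85)
11 - 7 = 4
(4)^5 ≡ 4 (mod 85)

4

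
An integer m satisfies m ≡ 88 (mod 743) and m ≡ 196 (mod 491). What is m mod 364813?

743⁻¹ mod 491: 743·189 ≡ 1 (mod 491), so 743⁻¹ ≡ 189.
m = 88 + 743·((196 − 88)·189 mod 491) = 88 + 743·281 = 208871.

208871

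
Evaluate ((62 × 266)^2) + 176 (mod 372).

300

62 × 266 = 16492 ≡ 124 (mod 372)
(124)^2 ≡ 124 (mod 372)
124 + 176 = 300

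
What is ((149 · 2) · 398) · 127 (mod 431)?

149 · 2 = 298
298 · 398 = 118604 ≡ 79 (mod 431)
79 · 127 = 10033 ≡ 120 (mod 431)

120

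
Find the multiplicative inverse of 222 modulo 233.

127

Run the extended Euclidean algorithm:
233 = 1·222 + 11
222 = 20·11 + 2
11 = 5·2 + 1
2 = 2·1 + 0
gcd(222, 233) = 1, so the inverse exists.
Back-substitute for 1:
1 = 1·11 − 5·2
  = −5·222 + 101·11
  = 101·233 − 106·222
So 222⁻¹ ≡ −106 ≡ 127 (mod 233).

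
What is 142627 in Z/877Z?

142627 = 162·877 + 553, so 142627 ≡ 553 (mod 877).

553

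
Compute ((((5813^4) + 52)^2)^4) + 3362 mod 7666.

6675

(5813)^4 ≡ 1131 (mod 7666)
1131 + 52 = 1183
(1183)^2 ≡ 4277 (mod 7666)
(4277)^4 ≡ 3313 (mod 7666)
3313 + 3362 = 6675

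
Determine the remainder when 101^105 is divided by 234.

Compute successive squares:
101^1 ≡ 101 (mod 234)
101^2 ≡ 101^2 = 10201 ≡ 139 (mod 234)
101^4 ≡ 139^2 = 19321 ≡ 133 (mod 234)
101^8 ≡ 133^2 = 17689 ≡ 139 (mod 234)
101^16 ≡ 139^2 = 19321 ≡ 133 (mod 234)
101^32 ≡ 133^2 = 17689 ≡ 139 (mod 234)
101^64 ≡ 139^2 = 19321 ≡ 133 (mod 234)
101^105 = 101^64 · 101^32 · 101^8 · 101^1 ≡ 133 · 139 · 139 · 101 (mod 234).
Accumulate the product:
133 · 139 = 18487 ≡ 1
1 · 139 = 139
139 · 101 = 14039 ≡ 233

233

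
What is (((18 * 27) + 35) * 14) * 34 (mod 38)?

8

18 * 27 = 486 ≡ 30 (mod 38)
30 + 35 = 65 ≡ 27 (mod 38)
27 * 14 = 378 ≡ 36 (mod 38)
36 * 34 = 1224 ≡ 8 (mod 38)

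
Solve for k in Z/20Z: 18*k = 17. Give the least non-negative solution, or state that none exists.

gcd(18, 20) = 2, and 2 does not divide 17.
So the congruence has no solution.

no solution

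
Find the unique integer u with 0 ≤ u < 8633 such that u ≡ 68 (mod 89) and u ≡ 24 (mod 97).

4874

89⁻¹ mod 97: 89*12 ≡ 1 (mod 97), so 89⁻¹ ≡ 12.
u = 68 + 89*((24 − 68)*12 mod 97) = 68 + 89*54 = 4874.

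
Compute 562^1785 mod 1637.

179

1785 in binary is 11011111001, i.e. 1785 = 1024 + 512 + 128 + 64 + 32 + 16 + 8 + 1.
562^1 ≡ 562 (mod 1637)
562^2 ≡ 562^2 = 315844 ≡ 1540 (mod 1637)
562^4 ≡ 1540^2 = 2371600 ≡ 1224 (mod 1637)
562^8 ≡ 1224^2 = 1498176 ≡ 321 (mod 1637)
562^16 ≡ 321^2 = 103041 ≡ 1547 (mod 1637)
562^32 ≡ 1547^2 = 2393209 ≡ 1552 (mod 1637)
562^64 ≡ 1552^2 = 2408704 ≡ 677 (mod 1637)
562^128 ≡ 677^2 = 458329 ≡ 1606 (mod 1637)
562^256 ≡ 1606^2 = 2579236 ≡ 961 (mod 1637)
562^512 ≡ 961^2 = 923521 ≡ 253 (mod 1637)
562^1024 ≡ 253^2 = 64009 ≡ 166 (mod 1637)
562^1785 = 562^1024 · 562^512 · 562^128 · 562^64 · 562^32 · 562^16 · 562^8 · 562^1 ≡ 166 · 253 · 1606 · 677 · 1552 · 1547 · 321 · 562 (mod 1637).
Accumulate the product:
166 · 253 = 41998 ≡ 1073
1073 · 1606 = 1723238 ≡ 1114
1114 · 677 = 754178 ≡ 1158
1158 · 1552 = 1797216 ≡ 1427
1427 · 1547 = 2207569 ≡ 893
893 · 321 = 286653 ≡ 178
178 · 562 = 100036 ≡ 179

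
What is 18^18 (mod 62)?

4

By square-and-multiply:
18 in binary is 10010, i.e. 18 = 16 + 2.
18^1 ≡ 18 (mod 62)
18^2 ≡ 18^2 = 324 ≡ 14 (mod 62)
18^4 ≡ 14^2 = 196 ≡ 10 (mod 62)
18^8 ≡ 10^2 = 100 ≡ 38 (mod 62)
18^16 ≡ 38^2 = 1444 ≡ 18 (mod 62)
18^18 = 18^16 × 18^2 ≡ 18 × 14 (mod 62).
18 × 14 = 252 ≡ 4 (mod 62).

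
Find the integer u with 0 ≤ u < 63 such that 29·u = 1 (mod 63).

50

63 = 2·29 + 5
29 = 5·5 + 4
5 = 1·4 + 1
4 = 4·1 + 0
gcd(29, 63) = 1, so the inverse exists.
Bézout: 1 = 6·63 − 13·29.
So 29⁻¹ ≡ −13 ≡ 50 (mod 63).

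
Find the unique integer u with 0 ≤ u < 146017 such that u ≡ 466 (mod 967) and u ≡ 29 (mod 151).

967⁻¹ mod 151: 967×52 ≡ 1 (mod 151), so 967⁻¹ ≡ 52.
u = 466 + 967×((29 − 466)×52 mod 151) = 466 + 967×77 = 74925.
Check: 74925 mod 967 = 466, 74925 mod 151 = 29. ✓

74925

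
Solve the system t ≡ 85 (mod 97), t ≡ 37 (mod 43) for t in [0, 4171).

2316

97⁻¹ mod 43: 97*4 ≡ 1 (mod 43), so 97⁻¹ ≡ 4.
t = 85 + 97*((37 − 85)*4 mod 43) = 85 + 97*23 = 2316.
Check: 2316 mod 97 = 85, 2316 mod 43 = 37. ✓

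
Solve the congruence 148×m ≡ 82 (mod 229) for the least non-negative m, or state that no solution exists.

gcd(148, 229) = 1, so a unique solution mod 229 exists.
148⁻¹ ≡ 147 (mod 229).
m ≡ 147×82 ≡ 146 (mod 229).

146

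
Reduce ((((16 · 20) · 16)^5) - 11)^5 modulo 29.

12

16 · 20 = 320 ≡ 1 (mod 29)
1 · 16 = 16
(16)^5 ≡ 23 (mod 29)
23 - 11 = 12
(12)^5 ≡ 12 (mod 29)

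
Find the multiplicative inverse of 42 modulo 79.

Apply the Euclidean algorithm and back-substitute:
79 = 1*42 + 37
42 = 1*37 + 5
37 = 7*5 + 2
5 = 2*2 + 1
2 = 2*1 + 0
gcd(42, 79) = 1, so the inverse exists.
Bézout: 1 = −17*79 + 32*42.
So 42⁻¹ ≡ 32 (mod 79).

32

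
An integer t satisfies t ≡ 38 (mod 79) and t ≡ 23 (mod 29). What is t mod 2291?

1618

79⁻¹ mod 29: 79×18 ≡ 1 (mod 29), so 79⁻¹ ≡ 18.
t = 38 + 79×((23 − 38)×18 mod 29) = 38 + 79×20 = 1618.
Check: 1618 mod 79 = 38, 1618 mod 29 = 23. ✓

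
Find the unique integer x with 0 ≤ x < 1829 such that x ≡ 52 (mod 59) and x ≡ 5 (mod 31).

59⁻¹ mod 31: 59*10 ≡ 1 (mod 31), so 59⁻¹ ≡ 10.
x = 52 + 59*((5 − 52)*10 mod 31) = 52 + 59*26 = 1586.

1586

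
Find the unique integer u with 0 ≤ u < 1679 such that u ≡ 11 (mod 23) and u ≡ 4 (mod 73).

1391

23⁻¹ mod 73: 23*54 ≡ 1 (mod 73), so 23⁻¹ ≡ 54.
u = 11 + 23*((4 − 11)*54 mod 73) = 11 + 23*60 = 1391.
Check: 1391 mod 23 = 11, 1391 mod 73 = 4. ✓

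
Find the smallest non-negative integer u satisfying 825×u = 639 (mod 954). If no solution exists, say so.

69

gcd(825, 954) = 3, and 3 | 639, so solutions exist.
Divide through by 3: 275×u mod 318 = 213.
275⁻¹ ≡ 281 (mod 318).
u ≡ 281×213 ≡ 69 (mod 318).
The smallest non-negative solution is u = 69.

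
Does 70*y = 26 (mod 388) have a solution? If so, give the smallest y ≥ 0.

17

gcd(70, 388) = 2, and 2 | 26, so solutions exist.
Divide through by 2: 35*y ≡ 13 (mod 194).
35⁻¹ ≡ 61 (mod 194).
y ≡ 61*13 ≡ 17 (mod 194).
The smallest non-negative solution is y = 17.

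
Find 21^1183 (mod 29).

Compute successive squares:
21^1 ≡ 21 (mod 29)
21^2 ≡ 21^2 = 441 ≡ 6 (mod 29)
21^4 ≡ 6^2 = 36 ≡ 7 (mod 29)
21^8 ≡ 7^2 = 49 ≡ 20 (mod 29)
21^16 ≡ 20^2 = 400 ≡ 23 (mod 29)
21^32 ≡ 23^2 = 529 ≡ 7 (mod 29)
21^64 ≡ 7^2 = 49 ≡ 20 (mod 29)
21^128 ≡ 20^2 = 400 ≡ 23 (mod 29)
21^256 ≡ 23^2 = 529 ≡ 7 (mod 29)
21^512 ≡ 7^2 = 49 ≡ 20 (mod 29)
21^1024 ≡ 20^2 = 400 ≡ 23 (mod 29)
21^1183 = 21^1024 * 21^128 * 21^16 * 21^8 * 21^4 * 21^2 * 21^1 ≡ 23 * 23 * 23 * 20 * 7 * 6 * 21 (mod 29).
Accumulate the product:
23 * 23 = 529 ≡ 7
7 * 23 = 161 ≡ 16
16 * 20 = 320 ≡ 1
1 * 7 = 7
7 * 6 = 42 ≡ 13
13 * 21 = 273 ≡ 12

12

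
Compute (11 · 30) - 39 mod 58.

11 · 30 = 330 ≡ 40 (mod 58)
40 - 39 = 1

1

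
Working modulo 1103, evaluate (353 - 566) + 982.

353 - 566 = -213 ≡ 890 (mod 1103)
890 + 982 = 1872 ≡ 769 (mod 1103)

769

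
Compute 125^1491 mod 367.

163

Using repeated squaring:
1491 in binary is 10111010011, i.e. 1491 = 1024 + 256 + 128 + 64 + 16 + 2 + 1.
125^1 ≡ 125 (mod 367)
125^2 ≡ 125^2 = 15625 ≡ 211 (mod 367)
125^4 ≡ 211^2 = 44521 ≡ 114 (mod 367)
125^8 ≡ 114^2 = 12996 ≡ 151 (mod 367)
125^16 ≡ 151^2 = 22801 ≡ 47 (mod 367)
125^32 ≡ 47^2 = 2209 ≡ 7 (mod 367)
125^64 ≡ 7^2 = 49 (mod 367)
125^128 ≡ 49^2 = 2401 ≡ 199 (mod 367)
125^256 ≡ 199^2 = 39601 ≡ 332 (mod 367)
125^512 ≡ 332^2 = 110224 ≡ 124 (mod 367)
125^1024 ≡ 124^2 = 15376 ≡ 329 (mod 367)
125^1491 = 125^1024 × 125^256 × 125^128 × 125^64 × 125^16 × 125^2 × 125^1 ≡ 329 × 332 × 199 × 49 × 47 × 211 × 125 (mod 367).
Accumulate the product:
329 × 332 = 109228 ≡ 229
229 × 199 = 45571 ≡ 63
63 × 49 = 3087 ≡ 151
151 × 47 = 7097 ≡ 124
124 × 211 = 26164 ≡ 107
107 × 125 = 13375 ≡ 163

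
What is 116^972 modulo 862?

526

972 in binary is 1111001100, i.e. 972 = 512 + 256 + 128 + 64 + 8 + 4.
116^1 ≡ 116 (mod 862)
116^2 ≡ 116^2 = 13456 ≡ 526 (mod 862)
116^4 ≡ 526^2 = 276676 ≡ 836 (mod 862)
116^8 ≡ 836^2 = 698896 ≡ 676 (mod 862)
116^16 ≡ 676^2 = 456976 ≡ 116 (mod 862)
116^32 ≡ 116^2 = 13456 ≡ 526 (mod 862)
116^64 ≡ 526^2 = 276676 ≡ 836 (mod 862)
116^128 ≡ 836^2 = 698896 ≡ 676 (mod 862)
116^256 ≡ 676^2 = 456976 ≡ 116 (mod 862)
116^512 ≡ 116^2 = 13456 ≡ 526 (mod 862)
116^972 = 116^512 * 116^256 * 116^128 * 116^64 * 116^8 * 116^4 ≡ 526 * 116 * 676 * 836 * 676 * 836 (mod 862).
Accumulate the product:
526 * 116 = 61016 ≡ 676
676 * 676 = 456976 ≡ 116
116 * 836 = 96976 ≡ 432
432 * 676 = 292032 ≡ 676
676 * 836 = 565136 ≡ 526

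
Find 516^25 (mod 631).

By square-and-multiply:
25 in binary is 11001, i.e. 25 = 16 + 8 + 1.
516^1 ≡ 516 (mod 631)
516^2 ≡ 516^2 = 266256 ≡ 605 (mod 631)
516^4 ≡ 605^2 = 366025 ≡ 45 (mod 631)
516^8 ≡ 45^2 = 2025 ≡ 132 (mod 631)
516^16 ≡ 132^2 = 17424 ≡ 387 (mod 631)
516^25 = 516^16 * 516^8 * 516^1 ≡ 387 * 132 * 516 (mod 631).
Accumulate the product:
387 * 132 = 51084 ≡ 604
604 * 516 = 311664 ≡ 581

581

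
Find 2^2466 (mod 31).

2466 in binary is 100110100010, i.e. 2466 = 2048 + 256 + 128 + 32 + 2.
2^1 ≡ 2 (mod 31)
2^2 ≡ 2^2 = 4 (mod 31)
2^4 ≡ 4^2 = 16 (mod 31)
2^8 ≡ 16^2 = 256 ≡ 8 (mod 31)
2^16 ≡ 8^2 = 64 ≡ 2 (mod 31)
2^32 ≡ 2^2 = 4 (mod 31)
2^64 ≡ 4^2 = 16 (mod 31)
2^128 ≡ 16^2 = 256 ≡ 8 (mod 31)
2^256 ≡ 8^2 = 64 ≡ 2 (mod 31)
2^512 ≡ 2^2 = 4 (mod 31)
2^1024 ≡ 4^2 = 16 (mod 31)
2^2048 ≡ 16^2 = 256 ≡ 8 (mod 31)
2^2466 = 2^2048 · 2^256 · 2^128 · 2^32 · 2^2 ≡ 8 · 2 · 8 · 4 · 4 (mod 31).
Accumulate the product:
8 · 2 = 16
16 · 8 = 128 ≡ 4
4 · 4 = 16
16 · 4 = 64 ≡ 2

2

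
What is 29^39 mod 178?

39 in binary is 100111, i.e. 39 = 32 + 4 + 2 + 1.
29^1 ≡ 29 (mod 178)
29^2 ≡ 29^2 = 841 ≡ 129 (mod 178)
29^4 ≡ 129^2 = 16641 ≡ 87 (mod 178)
29^8 ≡ 87^2 = 7569 ≡ 93 (mod 178)
29^16 ≡ 93^2 = 8649 ≡ 105 (mod 178)
29^32 ≡ 105^2 = 11025 ≡ 167 (mod 178)
29^39 = 29^32 × 29^4 × 29^2 × 29^1 ≡ 167 × 87 × 129 × 29 (mod 178).
Accumulate the product:
167 × 87 = 14529 ≡ 111
111 × 129 = 14319 ≡ 79
79 × 29 = 2291 ≡ 155

155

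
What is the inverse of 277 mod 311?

311 = 1·277 + 34
277 = 8·34 + 5
34 = 6·5 + 4
5 = 1·4 + 1
4 = 4·1 + 0
gcd(277, 311) = 1, so the inverse exists.
Bézout: 1 = −57·311 + 64·277.
So 277⁻¹ ≡ 64 (mod 311).

64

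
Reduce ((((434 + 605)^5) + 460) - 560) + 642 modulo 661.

434 + 605 = 1039 ≡ 378 (mod 661)
(378)^5 ≡ 122 (mod 661)
122 + 460 = 582
582 - 560 = 22
22 + 642 = 664 ≡ 3 (mod 661)

3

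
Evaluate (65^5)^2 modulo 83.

(65)^5 ≡ 10 (mod 83)
(10)^2 ≡ 17 (mod 83)

17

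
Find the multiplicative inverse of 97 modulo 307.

307 = 3·97 + 16
97 = 6·16 + 1
16 = 16·1 + 0
gcd(97, 307) = 1, so the inverse exists.
Back-substitute for 1:
1 = 1·97 − 6·16
  = −6·307 + 19·97
So 97⁻¹ ≡ 19 (mod 307).

19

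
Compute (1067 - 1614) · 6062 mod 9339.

1067 - 1614 = -547 ≡ 8792 (mod 9339)
8792 · 6062 = 53297104 ≡ 8770 (mod 9339)

8770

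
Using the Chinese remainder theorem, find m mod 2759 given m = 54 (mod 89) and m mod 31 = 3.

499

89⁻¹ mod 31: 89*23 ≡ 1 (mod 31), so 89⁻¹ ≡ 23.
m = 54 + 89*((3 − 54)*23 mod 31) = 54 + 89*5 = 499.
Check: 499 mod 89 = 54, 499 mod 31 = 3. ✓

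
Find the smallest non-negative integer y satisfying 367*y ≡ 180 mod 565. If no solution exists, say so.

gcd(367, 565) = 1, so a unique solution mod 565 exists.
367⁻¹ ≡ 448 (mod 565).
y ≡ 448*180 ≡ 410 (mod 565).

410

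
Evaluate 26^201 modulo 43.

26^1 ≡ 26 (mod 43)
26^2 ≡ 26^2 = 676 ≡ 31 (mod 43)
26^4 ≡ 31^2 = 961 ≡ 15 (mod 43)
26^8 ≡ 15^2 = 225 ≡ 10 (mod 43)
26^16 ≡ 10^2 = 100 ≡ 14 (mod 43)
26^32 ≡ 14^2 = 196 ≡ 24 (mod 43)
26^64 ≡ 24^2 = 576 ≡ 17 (mod 43)
26^128 ≡ 17^2 = 289 ≡ 31 (mod 43)
26^201 = 26^128 × 26^64 × 26^8 × 26^1 ≡ 31 × 17 × 10 × 26 (mod 43).
Accumulate the product:
31 × 17 = 527 ≡ 11
11 × 10 = 110 ≡ 24
24 × 26 = 624 ≡ 22

22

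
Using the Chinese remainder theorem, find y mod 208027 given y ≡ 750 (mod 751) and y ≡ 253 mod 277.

751⁻¹ mod 277: 751*45 ≡ 1 (mod 277), so 751⁻¹ ≡ 45.
y = 750 + 751*((253 − 750)*45 mod 277) = 750 + 751*72 = 54822.

54822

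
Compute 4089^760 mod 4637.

760 in binary is 1011111000, i.e. 760 = 512 + 128 + 64 + 32 + 16 + 8.
4089^1 ≡ 4089 (mod 4637)
4089^2 ≡ 4089^2 = 16719921 ≡ 3536 (mod 4637)
4089^4 ≡ 3536^2 = 12503296 ≡ 1944 (mod 4637)
4089^8 ≡ 1944^2 = 3779136 ≡ 4618 (mod 4637)
4089^16 ≡ 4618^2 = 21325924 ≡ 361 (mod 4637)
4089^32 ≡ 361^2 = 130321 ≡ 485 (mod 4637)
4089^64 ≡ 485^2 = 235225 ≡ 3375 (mod 4637)
4089^128 ≡ 3375^2 = 11390625 ≡ 2153 (mod 4637)
4089^256 ≡ 2153^2 = 4635409 ≡ 3046 (mod 4637)
4089^512 ≡ 3046^2 = 9278116 ≡ 4116 (mod 4637)
4089^760 = 4089^512 * 4089^128 * 4089^64 * 4089^32 * 4089^16 * 4089^8 ≡ 4116 * 2153 * 3375 * 485 * 361 * 4618 (mod 4637).
Accumulate the product:
4116 * 2153 = 8861748 ≡ 441
441 * 3375 = 1488375 ≡ 4535
4535 * 485 = 2199475 ≡ 1537
1537 * 361 = 554857 ≡ 3054
3054 * 4618 = 14103372 ≡ 2255

2255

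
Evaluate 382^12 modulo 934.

12 in binary is 1100, i.e. 12 = 8 + 4.
382^1 ≡ 382 (mod 934)
382^2 ≡ 382^2 = 145924 ≡ 220 (mod 934)
382^4 ≡ 220^2 = 48400 ≡ 766 (mod 934)
382^8 ≡ 766^2 = 586756 ≡ 204 (mod 934)
382^12 = 382^8 · 382^4 ≡ 204 · 766 (mod 934).
204 · 766 = 156264 ≡ 286 (mod 934).

286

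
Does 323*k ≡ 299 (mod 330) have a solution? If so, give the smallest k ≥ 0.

gcd(323, 330) = 1, so a unique solution mod 330 exists.
323⁻¹ ≡ 47 (mod 330).
k ≡ 47*299 ≡ 193 (mod 330).

193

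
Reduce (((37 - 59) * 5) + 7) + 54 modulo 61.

12

37 - 59 = -22 ≡ 39 (mod 61)
39 * 5 = 195 ≡ 12 (mod 61)
12 + 7 = 19
19 + 54 = 73 ≡ 12 (mod 61)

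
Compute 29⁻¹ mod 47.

13

Apply the Euclidean algorithm and back-substitute:
47 = 1*29 + 18
29 = 1*18 + 11
18 = 1*11 + 7
11 = 1*7 + 4
7 = 1*4 + 3
4 = 1*3 + 1
3 = 3*1 + 0
gcd(29, 47) = 1, so the inverse exists.
Back-substitute for 1:
1 = 1*4 − 1*3
  = −1*7 + 2*4
  = 2*11 − 3*7
  = −3*18 + 5*11
  = 5*29 − 8*18
  = −8*47 + 13*29
So 29⁻¹ ≡ 13 (mod 47).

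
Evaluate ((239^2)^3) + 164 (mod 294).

123

(239)^2 ≡ 85 (mod 294)
(85)^3 ≡ 253 (mod 294)
253 + 164 = 417 ≡ 123 (mod 294)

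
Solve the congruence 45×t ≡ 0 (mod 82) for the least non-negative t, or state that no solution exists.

gcd(45, 82) = 1, so a unique solution mod 82 exists.
45⁻¹ ≡ 31 (mod 82).
t ≡ 31×0 ≡ 0 (mod 82).

0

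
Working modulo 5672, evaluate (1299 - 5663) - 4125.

1299 - 5663 = -4364 ≡ 1308 (mod 5672)
1308 - 4125 = -2817 ≡ 2855 (mod 5672)

2855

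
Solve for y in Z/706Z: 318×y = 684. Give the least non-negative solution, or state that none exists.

162

gcd(318, 706) = 2, and 2 | 684, so solutions exist.
Divide through by 2: 159×y ≡ 342 mod 353.
159⁻¹ ≡ 242 (mod 353).
y ≡ 242×342 ≡ 162 (mod 353).
The smallest non-negative solution is y = 162.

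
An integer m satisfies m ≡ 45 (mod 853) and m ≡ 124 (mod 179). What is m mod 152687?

38430

853⁻¹ mod 179: 853*98 ≡ 1 (mod 179), so 853⁻¹ ≡ 98.
m = 45 + 853*((124 − 45)*98 mod 179) = 45 + 853*45 = 38430.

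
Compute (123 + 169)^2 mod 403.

123 + 169 = 292
(292)^2 ≡ 231 (mod 403)

231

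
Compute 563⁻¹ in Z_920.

67

Run the extended Euclidean algorithm:
920 = 1·563 + 357
563 = 1·357 + 206
357 = 1·206 + 151
206 = 1·151 + 55
151 = 2·55 + 41
55 = 1·41 + 14
41 = 2·14 + 13
14 = 1·13 + 1
13 = 13·1 + 0
gcd(563, 920) = 1, so the inverse exists.
Back-substitute for 1:
1 = 1·14 − 1·13
  = −1·41 + 3·14
  = 3·55 − 4·41
  = −4·151 + 11·55
  = 11·206 − 15·151
  = −15·357 + 26·206
  = 26·563 − 41·357
  = −41·920 + 67·563
So 563⁻¹ ≡ 67 (mod 920).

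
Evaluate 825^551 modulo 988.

297

Using repeated squaring:
551 in binary is 1000100111, i.e. 551 = 512 + 32 + 4 + 2 + 1.
825^1 ≡ 825 (mod 988)
825^2 ≡ 825^2 = 680625 ≡ 881 (mod 988)
825^4 ≡ 881^2 = 776161 ≡ 581 (mod 988)
825^8 ≡ 581^2 = 337561 ≡ 653 (mod 988)
825^16 ≡ 653^2 = 426409 ≡ 581 (mod 988)
825^32 ≡ 581^2 = 337561 ≡ 653 (mod 988)
825^64 ≡ 653^2 = 426409 ≡ 581 (mod 988)
825^128 ≡ 581^2 = 337561 ≡ 653 (mod 988)
825^256 ≡ 653^2 = 426409 ≡ 581 (mod 988)
825^512 ≡ 581^2 = 337561 ≡ 653 (mod 988)
825^551 = 825^512 * 825^32 * 825^4 * 825^2 * 825^1 ≡ 653 * 653 * 581 * 881 * 825 (mod 988).
Accumulate the product:
653 * 653 = 426409 ≡ 581
581 * 581 = 337561 ≡ 653
653 * 881 = 575293 ≡ 277
277 * 825 = 228525 ≡ 297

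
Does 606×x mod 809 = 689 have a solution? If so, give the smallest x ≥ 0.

160

gcd(606, 809) = 1, so a unique solution mod 809 exists.
606⁻¹ ≡ 538 (mod 809).
x ≡ 538×689 ≡ 160 (mod 809).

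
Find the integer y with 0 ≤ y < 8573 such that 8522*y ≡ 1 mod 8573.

8573 = 1·8522 + 51
8522 = 167·51 + 5
51 = 10·5 + 1
5 = 5·1 + 0
gcd(8522, 8573) = 1, so the inverse exists.
Back-substitute for 1:
1 = 1·51 − 10·5
  = −10·8522 + 1671·51
  = 1671·8573 − 1681·8522
So 8522⁻¹ ≡ −1681 ≡ 6892 (mod 8573).

6892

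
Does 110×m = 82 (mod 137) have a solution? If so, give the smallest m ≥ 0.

68

gcd(110, 137) = 1, so a unique solution mod 137 exists.
110⁻¹ ≡ 71 (mod 137).
m ≡ 71×82 ≡ 68 (mod 137).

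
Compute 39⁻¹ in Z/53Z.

34

Run the extended Euclidean algorithm:
53 = 1·39 + 14
39 = 2·14 + 11
14 = 1·11 + 3
11 = 3·3 + 2
3 = 1·2 + 1
2 = 2·1 + 0
gcd(39, 53) = 1, so the inverse exists.
Back-substitute for 1:
1 = 1·3 − 1·2
  = −1·11 + 4·3
  = 4·14 − 5·11
  = −5·39 + 14·14
  = 14·53 − 19·39
So 39⁻¹ ≡ −19 ≡ 34 (mod 53).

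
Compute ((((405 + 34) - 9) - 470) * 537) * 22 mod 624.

432

405 + 34 = 439
439 - 9 = 430
430 - 470 = -40 ≡ 584 (mod 624)
584 * 537 = 313608 ≡ 360 (mod 624)
360 * 22 = 7920 ≡ 432 (mod 624)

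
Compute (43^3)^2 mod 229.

104

(43)^3 ≡ 44 (mod 229)
(44)^2 ≡ 104 (mod 229)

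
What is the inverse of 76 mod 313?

243

Apply the Euclidean algorithm and back-substitute:
313 = 4×76 + 9
76 = 8×9 + 4
9 = 2×4 + 1
4 = 4×1 + 0
gcd(76, 313) = 1, so the inverse exists.
Back-substitute for 1:
1 = 1×9 − 2×4
  = −2×76 + 17×9
  = 17×313 − 70×76
So 76⁻¹ ≡ −70 ≡ 243 (mod 313).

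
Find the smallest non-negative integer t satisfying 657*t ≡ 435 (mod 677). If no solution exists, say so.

486

gcd(657, 677) = 1, so a unique solution mod 677 exists.
657⁻¹ ≡ 440 (mod 677).
t ≡ 440*435 ≡ 486 (mod 677).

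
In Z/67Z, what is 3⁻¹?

By the extended Euclidean algorithm:
67 = 22×3 + 1
3 = 3×1 + 0
gcd(3, 67) = 1, so the inverse exists.
Back-substitute for 1:
1 = 1×67 − 22×3
So 3⁻¹ ≡ −22 ≡ 45 (mod 67).

45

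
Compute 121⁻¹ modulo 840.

By the extended Euclidean algorithm:
840 = 6×121 + 114
121 = 1×114 + 7
114 = 16×7 + 2
7 = 3×2 + 1
2 = 2×1 + 0
gcd(121, 840) = 1, so the inverse exists.
Bézout: 1 = −52×840 + 361×121.
So 121⁻¹ ≡ 361 (mod 840).

361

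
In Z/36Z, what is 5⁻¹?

29

Run the extended Euclidean algorithm:
36 = 7*5 + 1
5 = 5*1 + 0
gcd(5, 36) = 1, so the inverse exists.
Bézout: 1 = 1*36 − 7*5.
So 5⁻¹ ≡ −7 ≡ 29 (mod 36).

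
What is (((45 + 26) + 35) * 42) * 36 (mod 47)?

2

45 + 26 = 71 ≡ 24 (mod 47)
24 + 35 = 59 ≡ 12 (mod 47)
12 * 42 = 504 ≡ 34 (mod 47)
34 * 36 = 1224 ≡ 2 (mod 47)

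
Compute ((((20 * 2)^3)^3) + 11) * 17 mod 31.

7

20 * 2 = 40 ≡ 9 (mod 31)
(9)^3 ≡ 16 (mod 31)
(16)^3 ≡ 4 (mod 31)
4 + 11 = 15
15 * 17 = 255 ≡ 7 (mod 31)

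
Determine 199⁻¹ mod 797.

793

Run the extended Euclidean algorithm:
797 = 4×199 + 1
199 = 199×1 + 0
gcd(199, 797) = 1, so the inverse exists.
Bézout: 1 = 1×797 − 4×199.
So 199⁻¹ ≡ −4 ≡ 793 (mod 797).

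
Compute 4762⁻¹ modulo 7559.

Run the extended Euclidean algorithm:
7559 = 1×4762 + 2797
4762 = 1×2797 + 1965
2797 = 1×1965 + 832
1965 = 2×832 + 301
832 = 2×301 + 230
301 = 1×230 + 71
230 = 3×71 + 17
71 = 4×17 + 3
17 = 5×3 + 2
3 = 1×2 + 1
2 = 2×1 + 0
gcd(4762, 7559) = 1, so the inverse exists.
Bézout: 1 = −1677×7559 + 2662×4762.
So 4762⁻¹ ≡ 2662 (mod 7559).

2662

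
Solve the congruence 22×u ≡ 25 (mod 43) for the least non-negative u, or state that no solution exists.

gcd(22, 43) = 1, so a unique solution mod 43 exists.
22⁻¹ ≡ 2 (mod 43).
u ≡ 2×25 ≡ 7 (mod 43).

7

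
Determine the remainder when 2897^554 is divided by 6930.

2269

Using repeated squaring:
554 in binary is 1000101010, i.e. 554 = 512 + 32 + 8 + 2.
2897^1 ≡ 2897 (mod 6930)
2897^2 ≡ 2897^2 = 8392609 ≡ 379 (mod 6930)
2897^4 ≡ 379^2 = 143641 ≡ 5041 (mod 6930)
2897^8 ≡ 5041^2 = 25411681 ≡ 6301 (mod 6930)
2897^16 ≡ 6301^2 = 39702601 ≡ 631 (mod 6930)
2897^32 ≡ 631^2 = 398161 ≡ 3151 (mod 6930)
2897^64 ≡ 3151^2 = 9928801 ≡ 5041 (mod 6930)
2897^128 ≡ 5041^2 = 25411681 ≡ 6301 (mod 6930)
2897^256 ≡ 6301^2 = 39702601 ≡ 631 (mod 6930)
2897^512 ≡ 631^2 = 398161 ≡ 3151 (mod 6930)
2897^554 = 2897^512 × 2897^32 × 2897^8 × 2897^2 ≡ 3151 × 3151 × 6301 × 379 (mod 6930).
Accumulate the product:
3151 × 3151 = 9928801 ≡ 5041
5041 × 6301 = 31763341 ≡ 3151
3151 × 379 = 1194229 ≡ 2269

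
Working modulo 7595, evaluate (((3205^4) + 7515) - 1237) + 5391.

5559

(3205)^4 ≡ 1485 (mod 7595)
1485 + 7515 = 9000 ≡ 1405 (mod 7595)
1405 - 1237 = 168
168 + 5391 = 5559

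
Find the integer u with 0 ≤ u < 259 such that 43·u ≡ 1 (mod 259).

253

259 = 6×43 + 1
43 = 43×1 + 0
gcd(43, 259) = 1, so the inverse exists.
Back-substitute for 1:
1 = 1×259 − 6×43
So 43⁻¹ ≡ −6 ≡ 253 (mod 259).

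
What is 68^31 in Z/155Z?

37

By square-and-multiply:
68^1 ≡ 68 (mod 155)
68^2 ≡ 68^2 = 4624 ≡ 129 (mod 155)
68^4 ≡ 129^2 = 16641 ≡ 56 (mod 155)
68^8 ≡ 56^2 = 3136 ≡ 36 (mod 155)
68^16 ≡ 36^2 = 1296 ≡ 56 (mod 155)
68^31 = 68^16 · 68^8 · 68^4 · 68^2 · 68^1 ≡ 56 · 36 · 56 · 129 · 68 (mod 155).
Accumulate the product:
56 · 36 = 2016 ≡ 1
1 · 56 = 56
56 · 129 = 7224 ≡ 94
94 · 68 = 6392 ≡ 37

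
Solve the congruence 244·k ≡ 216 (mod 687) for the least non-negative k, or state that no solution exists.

gcd(244, 687) = 1, so a unique solution mod 687 exists.
244⁻¹ ≡ 397 (mod 687).
k ≡ 397·216 ≡ 564 (mod 687).

564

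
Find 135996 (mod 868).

135996 = 156×868 + 588, so 135996 ≡ 588 (mod 868).

588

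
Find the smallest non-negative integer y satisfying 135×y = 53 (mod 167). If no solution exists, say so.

14

gcd(135, 167) = 1, so a unique solution mod 167 exists.
135⁻¹ ≡ 120 (mod 167).
y ≡ 120×53 ≡ 14 (mod 167).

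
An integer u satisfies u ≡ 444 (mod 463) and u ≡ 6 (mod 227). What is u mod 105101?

463⁻¹ mod 227: 463·101 ≡ 1 (mod 227), so 463⁻¹ ≡ 101.
u = 444 + 463·((6 − 444)·101 mod 227) = 444 + 463·27 = 12945.
Check: 12945 mod 463 = 444, 12945 mod 227 = 6. ✓

12945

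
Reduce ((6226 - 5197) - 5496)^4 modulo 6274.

6226 - 5197 = 1029
1029 - 5496 = -4467 ≡ 1807 (mod 6274)
(1807)^4 ≡ 533 (mod 6274)

533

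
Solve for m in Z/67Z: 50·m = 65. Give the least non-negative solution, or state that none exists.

gcd(50, 67) = 1, so a unique solution mod 67 exists.
50⁻¹ ≡ 63 (mod 67).
m ≡ 63·65 ≡ 8 (mod 67).

8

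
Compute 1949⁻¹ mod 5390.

4989

By the extended Euclidean algorithm:
5390 = 2*1949 + 1492
1949 = 1*1492 + 457
1492 = 3*457 + 121
457 = 3*121 + 94
121 = 1*94 + 27
94 = 3*27 + 13
27 = 2*13 + 1
13 = 13*1 + 0
gcd(1949, 5390) = 1, so the inverse exists.
Back-substitute for 1:
1 = 1*27 − 2*13
  = −2*94 + 7*27
  = 7*121 − 9*94
  = −9*457 + 34*121
  = 34*1492 − 111*457
  = −111*1949 + 145*1492
  = 145*5390 − 401*1949
So 1949⁻¹ ≡ −401 ≡ 4989 (mod 5390).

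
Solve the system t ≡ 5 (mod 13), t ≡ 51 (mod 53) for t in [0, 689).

369

13⁻¹ mod 53: 13*49 ≡ 1 (mod 53), so 13⁻¹ ≡ 49.
t = 5 + 13*((51 − 5)*49 mod 53) = 5 + 13*28 = 369.
Check: 369 mod 13 = 5, 369 mod 53 = 51. ✓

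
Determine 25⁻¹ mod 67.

59

Run the extended Euclidean algorithm:
67 = 2·25 + 17
25 = 1·17 + 8
17 = 2·8 + 1
8 = 8·1 + 0
gcd(25, 67) = 1, so the inverse exists.
Bézout: 1 = 3·67 − 8·25.
So 25⁻¹ ≡ −8 ≡ 59 (mod 67).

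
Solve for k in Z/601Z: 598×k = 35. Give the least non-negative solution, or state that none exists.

389

gcd(598, 601) = 1, so a unique solution mod 601 exists.
598⁻¹ ≡ 200 (mod 601).
k ≡ 200×35 ≡ 389 (mod 601).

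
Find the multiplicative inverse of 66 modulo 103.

103 = 1*66 + 37
66 = 1*37 + 29
37 = 1*29 + 8
29 = 3*8 + 5
8 = 1*5 + 3
5 = 1*3 + 2
3 = 1*2 + 1
2 = 2*1 + 0
gcd(66, 103) = 1, so the inverse exists.
Back-substitute for 1:
1 = 1*3 − 1*2
  = −1*5 + 2*3
  = 2*8 − 3*5
  = −3*29 + 11*8
  = 11*37 − 14*29
  = −14*66 + 25*37
  = 25*103 − 39*66
So 66⁻¹ ≡ −39 ≡ 64 (mod 103).

64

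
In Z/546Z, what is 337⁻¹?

337

Apply the Euclidean algorithm and back-substitute:
546 = 1*337 + 209
337 = 1*209 + 128
209 = 1*128 + 81
128 = 1*81 + 47
81 = 1*47 + 34
47 = 1*34 + 13
34 = 2*13 + 8
13 = 1*8 + 5
8 = 1*5 + 3
5 = 1*3 + 2
3 = 1*2 + 1
2 = 2*1 + 0
gcd(337, 546) = 1, so the inverse exists.
Back-substitute for 1:
1 = 1*3 − 1*2
  = −1*5 + 2*3
  = 2*8 − 3*5
  = −3*13 + 5*8
  = 5*34 − 13*13
  = −13*47 + 18*34
  = 18*81 − 31*47
  = −31*128 + 49*81
  = 49*209 − 80*128
  = −80*337 + 129*209
  = 129*546 − 209*337
So 337⁻¹ ≡ −209 ≡ 337 (mod 546).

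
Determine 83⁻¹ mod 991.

597

By the extended Euclidean algorithm:
991 = 11·83 + 78
83 = 1·78 + 5
78 = 15·5 + 3
5 = 1·3 + 2
3 = 1·2 + 1
2 = 2·1 + 0
gcd(83, 991) = 1, so the inverse exists.
Bézout: 1 = 33·991 − 394·83.
So 83⁻¹ ≡ −394 ≡ 597 (mod 991).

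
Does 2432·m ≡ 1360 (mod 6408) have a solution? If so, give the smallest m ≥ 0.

gcd(2432, 6408) = 8, and 8 | 1360, so solutions exist.
Divide through by 8: 304·m = 170 (mod 801).
304⁻¹ ≡ 166 (mod 801).
m ≡ 166·170 ≡ 185 (mod 801).
The smallest non-negative solution is m = 185.

185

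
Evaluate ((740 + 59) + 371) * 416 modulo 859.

740 + 59 = 799
799 + 371 = 1170 ≡ 311 (mod 859)
311 * 416 = 129376 ≡ 526 (mod 859)

526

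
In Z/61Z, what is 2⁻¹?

31

Apply the Euclidean algorithm and back-substitute:
61 = 30*2 + 1
2 = 2*1 + 0
gcd(2, 61) = 1, so the inverse exists.
Back-substitute for 1:
1 = 1*61 − 30*2
So 2⁻¹ ≡ −30 ≡ 31 (mod 61).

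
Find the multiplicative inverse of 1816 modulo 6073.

Apply the Euclidean algorithm and back-substitute:
6073 = 3×1816 + 625
1816 = 2×625 + 566
625 = 1×566 + 59
566 = 9×59 + 35
59 = 1×35 + 24
35 = 1×24 + 11
24 = 2×11 + 2
11 = 5×2 + 1
2 = 2×1 + 0
gcd(1816, 6073) = 1, so the inverse exists.
Back-substitute for 1:
1 = 1×11 − 5×2
  = −5×24 + 11×11
  = 11×35 − 16×24
  = −16×59 + 27×35
  = 27×566 − 259×59
  = −259×625 + 286×566
  = 286×1816 − 831×625
  = −831×6073 + 2779×1816
So 1816⁻¹ ≡ 2779 (mod 6073).

2779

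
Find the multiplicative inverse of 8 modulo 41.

36

41 = 5*8 + 1
8 = 8*1 + 0
gcd(8, 41) = 1, so the inverse exists.
Back-substitute for 1:
1 = 1*41 − 5*8
So 8⁻¹ ≡ −5 ≡ 36 (mod 41).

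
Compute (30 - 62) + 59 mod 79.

30 - 62 = -32 ≡ 47 (mod 79)
47 + 59 = 106 ≡ 27 (mod 79)

27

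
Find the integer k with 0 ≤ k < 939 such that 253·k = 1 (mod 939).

939 = 3×253 + 180
253 = 1×180 + 73
180 = 2×73 + 34
73 = 2×34 + 5
34 = 6×5 + 4
5 = 1×4 + 1
4 = 4×1 + 0
gcd(253, 939) = 1, so the inverse exists.
Bézout: 1 = −52×939 + 193×253.
So 253⁻¹ ≡ 193 (mod 939).

193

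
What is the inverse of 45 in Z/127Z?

Apply the Euclidean algorithm and back-substitute:
127 = 2·45 + 37
45 = 1·37 + 8
37 = 4·8 + 5
8 = 1·5 + 3
5 = 1·3 + 2
3 = 1·2 + 1
2 = 2·1 + 0
gcd(45, 127) = 1, so the inverse exists.
Back-substitute for 1:
1 = 1·3 − 1·2
  = −1·5 + 2·3
  = 2·8 − 3·5
  = −3·37 + 14·8
  = 14·45 − 17·37
  = −17·127 + 48·45
So 45⁻¹ ≡ 48 (mod 127).

48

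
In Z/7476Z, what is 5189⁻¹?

7476 = 1*5189 + 2287
5189 = 2*2287 + 615
2287 = 3*615 + 442
615 = 1*442 + 173
442 = 2*173 + 96
173 = 1*96 + 77
96 = 1*77 + 19
77 = 4*19 + 1
19 = 19*1 + 0
gcd(5189, 7476) = 1, so the inverse exists.
Bézout: 1 = −270*7476 + 389*5189.
So 5189⁻¹ ≡ 389 (mod 7476).

389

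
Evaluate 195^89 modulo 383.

298

By square-and-multiply:
89 in binary is 1011001, i.e. 89 = 64 + 16 + 8 + 1.
195^1 ≡ 195 (mod 383)
195^2 ≡ 195^2 = 38025 ≡ 108 (mod 383)
195^4 ≡ 108^2 = 11664 ≡ 174 (mod 383)
195^8 ≡ 174^2 = 30276 ≡ 19 (mod 383)
195^16 ≡ 19^2 = 361 (mod 383)
195^32 ≡ 361^2 = 130321 ≡ 101 (mod 383)
195^64 ≡ 101^2 = 10201 ≡ 243 (mod 383)
195^89 = 195^64 · 195^16 · 195^8 · 195^1 ≡ 243 · 361 · 19 · 195 (mod 383).
Accumulate the product:
243 · 361 = 87723 ≡ 16
16 · 19 = 304
304 · 195 = 59280 ≡ 298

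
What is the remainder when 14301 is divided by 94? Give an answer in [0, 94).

13

14301 = 152·94 + 13, so 14301 ≡ 13 (mod 94).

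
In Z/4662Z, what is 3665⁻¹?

4662 = 1·3665 + 997
3665 = 3·997 + 674
997 = 1·674 + 323
674 = 2·323 + 28
323 = 11·28 + 15
28 = 1·15 + 13
15 = 1·13 + 2
13 = 6·2 + 1
2 = 2·1 + 0
gcd(3665, 4662) = 1, so the inverse exists.
Back-substitute for 1:
1 = 1·13 − 6·2
  = −6·15 + 7·13
  = 7·28 − 13·15
  = −13·323 + 150·28
  = 150·674 − 313·323
  = −313·997 + 463·674
  = 463·3665 − 1702·997
  = −1702·4662 + 2165·3665
So 3665⁻¹ ≡ 2165 (mod 4662).

2165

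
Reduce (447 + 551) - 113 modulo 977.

447 + 551 = 998 ≡ 21 (mod 977)
21 - 113 = -92 ≡ 885 (mod 977)

885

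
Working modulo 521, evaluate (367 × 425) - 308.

367 × 425 = 155975 ≡ 196 (mod 521)
196 - 308 = -112 ≡ 409 (mod 521)

409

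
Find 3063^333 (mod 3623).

3063^1 ≡ 3063 (mod 3623)
3063^2 ≡ 3063^2 = 9381969 ≡ 2022 (mod 3623)
3063^4 ≡ 2022^2 = 4088484 ≡ 1740 (mod 3623)
3063^8 ≡ 1740^2 = 3027600 ≡ 2395 (mod 3623)
3063^16 ≡ 2395^2 = 5736025 ≡ 816 (mod 3623)
3063^32 ≡ 816^2 = 665856 ≡ 2847 (mod 3623)
3063^64 ≡ 2847^2 = 8105409 ≡ 758 (mod 3623)
3063^128 ≡ 758^2 = 574564 ≡ 2130 (mod 3623)
3063^256 ≡ 2130^2 = 4536900 ≡ 904 (mod 3623)
3063^333 = 3063^256 * 3063^64 * 3063^8 * 3063^4 * 3063^1 ≡ 904 * 758 * 2395 * 1740 * 3063 (mod 3623).
Accumulate the product:
904 * 758 = 685232 ≡ 485
485 * 2395 = 1161575 ≡ 2215
2215 * 1740 = 3854100 ≡ 2851
2851 * 3063 = 8732613 ≡ 1183

1183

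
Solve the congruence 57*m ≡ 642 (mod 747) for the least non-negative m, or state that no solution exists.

gcd(57, 747) = 3, and 3 | 642, so solutions exist.
Divide through by 3: 19*m mod 249 = 214.
19⁻¹ ≡ 118 (mod 249).
m ≡ 118*214 ≡ 103 (mod 249).
The smallest non-negative solution is m = 103.

103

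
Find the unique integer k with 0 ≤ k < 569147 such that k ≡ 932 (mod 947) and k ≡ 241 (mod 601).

536934

947⁻¹ mod 601: 947×568 ≡ 1 (mod 601), so 947⁻¹ ≡ 568.
k = 932 + 947×((241 − 932)×568 mod 601) = 932 + 947×566 = 536934.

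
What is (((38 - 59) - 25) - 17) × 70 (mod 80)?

70

38 - 59 = -21 ≡ 59 (mod 80)
59 - 25 = 34
34 - 17 = 17
17 × 70 = 1190 ≡ 70 (mod 80)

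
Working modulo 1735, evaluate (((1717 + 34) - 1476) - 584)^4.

1717 + 34 = 1751 ≡ 16 (mod 1735)
16 - 1476 = -1460 ≡ 275 (mod 1735)
275 - 584 = -309 ≡ 1426 (mod 1735)
(1426)^4 ≡ 1401 (mod 1735)

1401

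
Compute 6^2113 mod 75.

66

Compute successive squares:
2113 in binary is 100001000001, i.e. 2113 = 2048 + 64 + 1.
6^1 ≡ 6 (mod 75)
6^2 ≡ 6^2 = 36 (mod 75)
6^4 ≡ 36^2 = 1296 ≡ 21 (mod 75)
6^8 ≡ 21^2 = 441 ≡ 66 (mod 75)
6^16 ≡ 66^2 = 4356 ≡ 6 (mod 75)
6^32 ≡ 6^2 = 36 (mod 75)
6^64 ≡ 36^2 = 1296 ≡ 21 (mod 75)
6^128 ≡ 21^2 = 441 ≡ 66 (mod 75)
6^256 ≡ 66^2 = 4356 ≡ 6 (mod 75)
6^512 ≡ 6^2 = 36 (mod 75)
6^1024 ≡ 36^2 = 1296 ≡ 21 (mod 75)
6^2048 ≡ 21^2 = 441 ≡ 66 (mod 75)
6^2113 = 6^2048 * 6^64 * 6^1 ≡ 66 * 21 * 6 (mod 75).
Accumulate the product:
66 * 21 = 1386 ≡ 36
36 * 6 = 216 ≡ 66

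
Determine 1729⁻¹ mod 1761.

By the extended Euclidean algorithm:
1761 = 1*1729 + 32
1729 = 54*32 + 1
32 = 32*1 + 0
gcd(1729, 1761) = 1, so the inverse exists.
Bézout: 1 = −54*1761 + 55*1729.
So 1729⁻¹ ≡ 55 (mod 1761).

55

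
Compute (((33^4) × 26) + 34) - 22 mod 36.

(33)^4 ≡ 9 (mod 36)
9 × 26 = 234 ≡ 18 (mod 36)
18 + 34 = 52 ≡ 16 (mod 36)
16 - 22 = -6 ≡ 30 (mod 36)

30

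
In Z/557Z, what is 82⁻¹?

197

557 = 6*82 + 65
82 = 1*65 + 17
65 = 3*17 + 14
17 = 1*14 + 3
14 = 4*3 + 2
3 = 1*2 + 1
2 = 2*1 + 0
gcd(82, 557) = 1, so the inverse exists.
Back-substitute for 1:
1 = 1*3 − 1*2
  = −1*14 + 5*3
  = 5*17 − 6*14
  = −6*65 + 23*17
  = 23*82 − 29*65
  = −29*557 + 197*82
So 82⁻¹ ≡ 197 (mod 557).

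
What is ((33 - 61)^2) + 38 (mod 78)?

33 - 61 = -28 ≡ 50 (mod 78)
(50)^2 ≡ 4 (mod 78)
4 + 38 = 42

42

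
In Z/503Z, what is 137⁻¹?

503 = 3·137 + 92
137 = 1·92 + 45
92 = 2·45 + 2
45 = 22·2 + 1
2 = 2·1 + 0
gcd(137, 503) = 1, so the inverse exists.
Back-substitute for 1:
1 = 1·45 − 22·2
  = −22·92 + 45·45
  = 45·137 − 67·92
  = −67·503 + 246·137
So 137⁻¹ ≡ 246 (mod 503).

246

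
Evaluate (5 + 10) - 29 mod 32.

5 + 10 = 15
15 - 29 = -14 ≡ 18 (mod 32)

18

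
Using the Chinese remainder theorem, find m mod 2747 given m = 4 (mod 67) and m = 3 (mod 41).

67⁻¹ mod 41: 67*30 ≡ 1 (mod 41), so 67⁻¹ ≡ 30.
m = 4 + 67*((3 − 4)*30 mod 41) = 4 + 67*11 = 741.

741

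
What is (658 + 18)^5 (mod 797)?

736

658 + 18 = 676
(676)^5 ≡ 736 (mod 797)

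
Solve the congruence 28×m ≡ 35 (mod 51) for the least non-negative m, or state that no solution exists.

gcd(28, 51) = 1, so a unique solution mod 51 exists.
28⁻¹ ≡ 31 (mod 51).
m ≡ 31×35 ≡ 14 (mod 51).

14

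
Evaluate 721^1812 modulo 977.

494

Using repeated squaring:
1812 in binary is 11100010100, i.e. 1812 = 1024 + 512 + 256 + 16 + 4.
721^1 ≡ 721 (mod 977)
721^2 ≡ 721^2 = 519841 ≡ 77 (mod 977)
721^4 ≡ 77^2 = 5929 ≡ 67 (mod 977)
721^8 ≡ 67^2 = 4489 ≡ 581 (mod 977)
721^16 ≡ 581^2 = 337561 ≡ 496 (mod 977)
721^32 ≡ 496^2 = 246016 ≡ 789 (mod 977)
721^64 ≡ 789^2 = 622521 ≡ 172 (mod 977)
721^128 ≡ 172^2 = 29584 ≡ 274 (mod 977)
721^256 ≡ 274^2 = 75076 ≡ 824 (mod 977)
721^512 ≡ 824^2 = 678976 ≡ 938 (mod 977)
721^1024 ≡ 938^2 = 879844 ≡ 544 (mod 977)
721^1812 = 721^1024 × 721^512 × 721^256 × 721^16 × 721^4 ≡ 544 × 938 × 824 × 496 × 67 (mod 977).
Accumulate the product:
544 × 938 = 510272 ≡ 278
278 × 824 = 229072 ≡ 454
454 × 496 = 225184 ≡ 474
474 × 67 = 31758 ≡ 494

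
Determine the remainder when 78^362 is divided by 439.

362 in binary is 101101010, i.e. 362 = 256 + 64 + 32 + 8 + 2.
78^1 ≡ 78 (mod 439)
78^2 ≡ 78^2 = 6084 ≡ 377 (mod 439)
78^4 ≡ 377^2 = 142129 ≡ 332 (mod 439)
78^8 ≡ 332^2 = 110224 ≡ 35 (mod 439)
78^16 ≡ 35^2 = 1225 ≡ 347 (mod 439)
78^32 ≡ 347^2 = 120409 ≡ 123 (mod 439)
78^64 ≡ 123^2 = 15129 ≡ 203 (mod 439)
78^128 ≡ 203^2 = 41209 ≡ 382 (mod 439)
78^256 ≡ 382^2 = 145924 ≡ 176 (mod 439)
78^362 = 78^256 × 78^64 × 78^32 × 78^8 × 78^2 ≡ 176 × 203 × 123 × 35 × 377 (mod 439).
Accumulate the product:
176 × 203 = 35728 ≡ 169
169 × 123 = 20787 ≡ 154
154 × 35 = 5390 ≡ 122
122 × 377 = 45994 ≡ 338

338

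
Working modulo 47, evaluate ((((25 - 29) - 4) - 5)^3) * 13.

15

25 - 29 = -4 ≡ 43 (mod 47)
43 - 4 = 39
39 - 5 = 34
(34)^3 ≡ 12 (mod 47)
12 * 13 = 156 ≡ 15 (mod 47)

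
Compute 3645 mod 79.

3645 = 46×79 + 11, so 3645 ≡ 11 (mod 79).

11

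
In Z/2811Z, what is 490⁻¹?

2811 = 5·490 + 361
490 = 1·361 + 129
361 = 2·129 + 103
129 = 1·103 + 26
103 = 3·26 + 25
26 = 1·25 + 1
25 = 25·1 + 0
gcd(490, 2811) = 1, so the inverse exists.
Bézout: 1 = −19·2811 + 109·490.
So 490⁻¹ ≡ 109 (mod 2811).

109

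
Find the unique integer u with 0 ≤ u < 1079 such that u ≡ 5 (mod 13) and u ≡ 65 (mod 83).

148

13⁻¹ mod 83: 13·32 ≡ 1 (mod 83), so 13⁻¹ ≡ 32.
u = 5 + 13·((65 − 5)·32 mod 83) = 5 + 13·11 = 148.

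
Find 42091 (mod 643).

42091 = 65·643 + 296, so 42091 ≡ 296 (mod 643).

296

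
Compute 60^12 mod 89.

12 in binary is 1100, i.e. 12 = 8 + 4.
60^1 ≡ 60 (mod 89)
60^2 ≡ 60^2 = 3600 ≡ 40 (mod 89)
60^4 ≡ 40^2 = 1600 ≡ 87 (mod 89)
60^8 ≡ 87^2 = 7569 ≡ 4 (mod 89)
60^12 = 60^8 · 60^4 ≡ 4 · 87 (mod 89).
4 · 87 = 348 ≡ 81 (mod 89).

81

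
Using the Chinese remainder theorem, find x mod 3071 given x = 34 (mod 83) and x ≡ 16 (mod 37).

2939

83⁻¹ mod 37: 83×33 ≡ 1 (mod 37), so 83⁻¹ ≡ 33.
x = 34 + 83×((16 − 34)×33 mod 37) = 34 + 83×35 = 2939.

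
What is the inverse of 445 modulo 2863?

534

Apply the Euclidean algorithm and back-substitute:
2863 = 6·445 + 193
445 = 2·193 + 59
193 = 3·59 + 16
59 = 3·16 + 11
16 = 1·11 + 5
11 = 2·5 + 1
5 = 5·1 + 0
gcd(445, 2863) = 1, so the inverse exists.
Bézout: 1 = −83·2863 + 534·445.
So 445⁻¹ ≡ 534 (mod 2863).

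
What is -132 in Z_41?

32

-132 = -4×41 + 32, so -132 ≡ 32 (mod 41).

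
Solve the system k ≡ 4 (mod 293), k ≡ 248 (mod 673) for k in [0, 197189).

293⁻¹ mod 673: 293×526 ≡ 1 (mod 673), so 293⁻¹ ≡ 526.
k = 4 + 293×((248 − 4)×526 mod 673) = 4 + 293×474 = 138886.

138886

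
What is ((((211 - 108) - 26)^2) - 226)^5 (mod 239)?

211 - 108 = 103
103 - 26 = 77
(77)^2 ≡ 193 (mod 239)
193 - 226 = -33 ≡ 206 (mod 239)
(206)^5 ≡ 140 (mod 239)

140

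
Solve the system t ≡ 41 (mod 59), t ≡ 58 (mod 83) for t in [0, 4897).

3876

59⁻¹ mod 83: 59*38 ≡ 1 (mod 83), so 59⁻¹ ≡ 38.
t = 41 + 59*((58 − 41)*38 mod 83) = 41 + 59*65 = 3876.
Check: 3876 mod 59 = 41, 3876 mod 83 = 58. ✓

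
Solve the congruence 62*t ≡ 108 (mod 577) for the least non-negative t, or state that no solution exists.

gcd(62, 577) = 1, so a unique solution mod 577 exists.
62⁻¹ ≡ 121 (mod 577).
t ≡ 121*108 ≡ 374 (mod 577).

374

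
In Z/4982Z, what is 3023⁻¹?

2889

Run the extended Euclidean algorithm:
4982 = 1×3023 + 1959
3023 = 1×1959 + 1064
1959 = 1×1064 + 895
1064 = 1×895 + 169
895 = 5×169 + 50
169 = 3×50 + 19
50 = 2×19 + 12
19 = 1×12 + 7
12 = 1×7 + 5
7 = 1×5 + 2
5 = 2×2 + 1
2 = 2×1 + 0
gcd(3023, 4982) = 1, so the inverse exists.
Bézout: 1 = 1270×4982 − 2093×3023.
So 3023⁻¹ ≡ −2093 ≡ 2889 (mod 4982).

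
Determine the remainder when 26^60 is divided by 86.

60 in binary is 111100, i.e. 60 = 32 + 16 + 8 + 4.
26^1 ≡ 26 (mod 86)
26^2 ≡ 26^2 = 676 ≡ 74 (mod 86)
26^4 ≡ 74^2 = 5476 ≡ 58 (mod 86)
26^8 ≡ 58^2 = 3364 ≡ 10 (mod 86)
26^16 ≡ 10^2 = 100 ≡ 14 (mod 86)
26^32 ≡ 14^2 = 196 ≡ 24 (mod 86)
26^60 = 26^32 * 26^16 * 26^8 * 26^4 ≡ 24 * 14 * 10 * 58 (mod 86).
Accumulate the product:
24 * 14 = 336 ≡ 78
78 * 10 = 780 ≡ 6
6 * 58 = 348 ≡ 4

4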